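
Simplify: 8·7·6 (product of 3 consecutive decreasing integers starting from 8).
336

Reasoning: This is P(8,3) = 8!/(5)! = 336.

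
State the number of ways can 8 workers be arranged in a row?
40,320

Explanation: Arrangements of 8 distinct objects: 8! = 40,320.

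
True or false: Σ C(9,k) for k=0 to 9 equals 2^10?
False

Working:
Binomial theorem: Σ C(9,k) = (1+1)^9 = 2^9 = 512; RHS 2^10 = 1,024.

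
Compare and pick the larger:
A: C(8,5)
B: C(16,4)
B

A=C(8,5)=56, B=C(16,4)=1,820.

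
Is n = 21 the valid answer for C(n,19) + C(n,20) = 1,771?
No

C(21,19) + C(21,20) = 210 + 21 = 231, which does not equal 1,771.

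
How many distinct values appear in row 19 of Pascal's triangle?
10
Row 19 has entries C(19,0)..C(19,19); by symmetry C(19,k)=C(19,19-k), giving 10 distinct values.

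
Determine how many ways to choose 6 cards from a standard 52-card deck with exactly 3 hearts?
2,613,754
13 hearts and 39 non-hearts: C(13,3) × C(39,3) = 286 × 9139 = 2,613,754.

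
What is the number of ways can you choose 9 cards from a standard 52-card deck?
3,679,075,400

C(52,9) = 3,679,075,400.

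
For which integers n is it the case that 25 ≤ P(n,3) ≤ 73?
5

Explanation: P(4,3)=24; P(5,3)=60; P(6,3)=120. So valid n = 5.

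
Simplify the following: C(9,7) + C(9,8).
45

Explanation: By Pascal's identity: C(10,8) = 45.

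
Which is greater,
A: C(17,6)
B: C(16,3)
A

Reasoning: A=C(17,6)=12,376, B=C(16,3)=560.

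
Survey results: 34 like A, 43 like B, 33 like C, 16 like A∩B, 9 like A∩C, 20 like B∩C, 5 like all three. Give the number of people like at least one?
70

Reasoning: |A∪B∪C| = 34+43+33-16-9-20+5 = 70.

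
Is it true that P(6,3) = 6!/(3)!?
True

Explanation: Permutation formula P(n,k) = n!/(n-k)!: 6!/3! = 720/6 = 120 = P(6,3). The statement holds.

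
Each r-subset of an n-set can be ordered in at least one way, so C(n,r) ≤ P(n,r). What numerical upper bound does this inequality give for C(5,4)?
P(5,4) = 5·4·3·2 = 120, so C(5,4) ≤ 120. (The bound is loose by a factor of 4! = 24: C(5,4) = 120/24 = 5.)
Final answer: 120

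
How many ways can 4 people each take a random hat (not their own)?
9

Using D(n) = (n-1)[D(n-1) + D(n-2)]:
D(4) = (4-1) × [D(3) + D(2)]
      = 3 × [2 + 1]
      = 3 × 3
      = 9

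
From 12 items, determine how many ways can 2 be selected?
66

Reasoning: C(12,2) = 12! / (2! × (12-2)!)
         = 12! / (2! × 10!)
         = 66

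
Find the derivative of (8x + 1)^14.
112(8x + 1)^13
Chain rule: 14(8x+1)^{13} × 8 = 112(8x+1)^{13}.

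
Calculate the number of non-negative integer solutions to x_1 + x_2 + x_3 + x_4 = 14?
C(14+4-1, 4-1) = 680.

Answer: 680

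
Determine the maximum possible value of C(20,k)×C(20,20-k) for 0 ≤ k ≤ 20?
34,134,779,536

Reasoning: C(20,k)·C(20,20-k) = C(20,k)², maximised at the centre k = 10: C(20,10)² = 34,134,779,536.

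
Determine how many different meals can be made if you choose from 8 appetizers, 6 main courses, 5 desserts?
240

Solution: By the multiplication principle: 8 × 6 × 5 = 240.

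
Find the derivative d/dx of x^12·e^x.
(12x^11 + x^12)e^x

Solution: Product rule: d/dx[x^12]·e^x + x^12·d/dx[e^x] = 12x^{11}e^x + x^12e^x.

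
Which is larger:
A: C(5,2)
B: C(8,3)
A=C(5,2)=10, B=C(8,3)=56.
Final answer: B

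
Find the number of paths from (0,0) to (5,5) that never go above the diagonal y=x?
42

Counted by the Catalan number C_5: C_5 = C(10,5)/(5+1) = 252/6 = 42.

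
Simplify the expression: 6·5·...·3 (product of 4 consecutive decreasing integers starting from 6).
360

Solution: This is P(6,4) = 6!/(2)! = 360.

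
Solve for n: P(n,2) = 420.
P(n,2) = n(n−1) is increasing in n; n(n−1) ≈ (n−0.5)^2 = 420 gives n ≈ 21.0. Check: P(19,2) = 342, P(20,2) = 380, P(21,2) = 420 ✓. So n = 21.

Answer: 21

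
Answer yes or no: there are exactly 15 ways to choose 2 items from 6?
Yes

Explanation: C(6,2) = 15.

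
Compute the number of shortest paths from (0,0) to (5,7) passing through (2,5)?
210

Explanation: To (2,5): C(7,2)=21. From there: C(5,3)=10. Total: 210.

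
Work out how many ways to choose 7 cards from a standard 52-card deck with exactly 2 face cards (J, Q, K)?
43,428,528

Explanation: 12 face cards and 40 non-face cards: C(12,2) × C(40,5) = 66 × 658,008 = 43,428,528.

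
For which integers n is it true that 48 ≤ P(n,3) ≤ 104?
5

Explanation: P(4,3)=24; P(5,3)=60; P(6,3)=120. So valid n = 5.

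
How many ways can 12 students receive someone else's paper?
Using D(n) = (n-1)[D(n-1) + D(n-2)]:
D(12) = (12-1) × [D(11) + D(10)]
      = 11 × [14684570 + 1334961]
      = 11 × 16019531
      = 176,214,841
Final answer: 176,214,841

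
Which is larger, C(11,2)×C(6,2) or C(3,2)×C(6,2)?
C(11,2)×C(6,2)=825, C(3,2)×C(6,2)=45.
Final answer: C(11,2)×C(6,2)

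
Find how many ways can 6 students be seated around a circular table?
120

Reasoning: Circular arrangements: (6-1)! = 120.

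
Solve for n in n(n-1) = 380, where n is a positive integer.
20

Working:
n² − n − 380 = 0, so n = (1 ± √(1 + 4·380))/2 = (1 ± √1,521)/2 = (1 ± 39)/2, i.e. n = 20 or n = -19. Taking the positive root, n = 20 (check: 20×19 = 380).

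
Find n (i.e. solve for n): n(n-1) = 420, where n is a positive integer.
21
n² − n − 420 = 0, so n = (1 ± √(1 + 4·420))/2 = (1 ± √1,681)/2 = (1 ± 41)/2, i.e. n = 21 or n = -20. Taking the positive root, n = 21 (check: 21×20 = 420).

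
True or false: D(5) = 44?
Derangements of 5 elements: D(5) = (5-1)·[D(4) + D(3)] = 4·[9 + 2] = 44.
Final answer: True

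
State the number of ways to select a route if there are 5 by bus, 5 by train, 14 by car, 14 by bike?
By the addition principle: 5 + 5 + 14 + 14 = 38.

Answer: 38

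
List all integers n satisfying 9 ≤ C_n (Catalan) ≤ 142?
4, 5, 6

Solution: C_3=5; C_4=14; C_5=42; C_6=132; C_7=429. So valid n = 4, 5, 6.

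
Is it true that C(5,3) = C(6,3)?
LHS = C(5,3) = 10; RHS = C(6,3) = 20. 10 ≠ 20, so the statement does not hold.

Answer: False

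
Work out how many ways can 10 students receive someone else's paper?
Using D(n) = (n-1)[D(n-1) + D(n-2)]:
D(10) = (10-1) × [D(9) + D(8)]
      = 9 × [133496 + 14833]
      = 9 × 148329
      = 1,334,961

Answer: 1,334,961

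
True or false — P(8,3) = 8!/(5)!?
True

Working:
Permutation formula P(n,k) = n!/(n-k)!: 8!/5! = 40,320/120 = 336 = P(8,3). The statement holds.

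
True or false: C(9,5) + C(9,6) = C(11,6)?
Pascal's identity gives C(10,6) = 210, whereas C(11,6) = 462.

Answer: False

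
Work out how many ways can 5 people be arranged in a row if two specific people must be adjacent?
48

Working:
Treat pair as unit: (5-1)! arrangements × 2 internal orders = 48.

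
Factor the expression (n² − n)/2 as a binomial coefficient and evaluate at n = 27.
C(n,2); C(27,2) = 351

Solution: (n² − n)/2 = n(n−1)/2 = C(n,2). At n = 27: C(27,2) = 351.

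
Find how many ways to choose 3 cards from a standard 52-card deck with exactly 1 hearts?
9,633

Working:
13 hearts and 39 non-hearts: C(13,1) × C(39,2) = 13 × 741 = 9,633.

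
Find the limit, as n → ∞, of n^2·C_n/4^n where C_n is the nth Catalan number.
∞

Explanation: C_n ~ 4^n/(n^(3/2)√π), so n^2·C_n/4^n ~ n^(2 − 3/2)/√π → ∞.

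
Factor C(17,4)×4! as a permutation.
P(17,4)

Working:
C(17,4)×4! = [17!/(4!(13)!)]×4! = 17!/(13)! = P(17,4) = 57,120.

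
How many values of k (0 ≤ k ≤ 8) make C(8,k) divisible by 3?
0

Working:
Checking C(8,k) mod 3 for k = 0..8: none are divisible by 3. Count = 0.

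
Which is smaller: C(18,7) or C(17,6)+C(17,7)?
Equal

Explanation: By Pascal's identity: C(18,7) = C(17,6)+C(17,7) = 31,824. Equal.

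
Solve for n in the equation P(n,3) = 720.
10

Explanation: P(n,3) = n(n−1)(n−2) is increasing in n; n(n−1)(n−2) ≈ (n−1)^3 = 720 gives n ≈ 10.0. Check: P(8,3) = 336, P(9,3) = 504, P(10,3) = 720 ✓. So n = 10.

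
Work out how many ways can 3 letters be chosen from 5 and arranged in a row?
60

Reasoning: P(5,3) = 5!/(5-3)! = 60.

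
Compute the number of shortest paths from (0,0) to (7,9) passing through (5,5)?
To (5,5): C(10,5)=252. From there: C(6,2)=15. Total: 3,780.
Final answer: 3,780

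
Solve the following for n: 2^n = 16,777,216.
24

Explanation: 16,777,216 = 1,024 × 1,024 × 16 = 2^10 × 2^10 × 2^4 = 2^24, so n = 24.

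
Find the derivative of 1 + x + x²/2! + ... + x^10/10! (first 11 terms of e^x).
1 + x + x²/2! + ... + x^9/9!

Differentiating term by term gives the first 10 terms of e^x.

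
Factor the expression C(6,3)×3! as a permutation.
C(6,3)×3! = [6!/(3!(3)!)]×3! = 6!/(3)! = P(6,3) = 120.

Answer: P(6,3)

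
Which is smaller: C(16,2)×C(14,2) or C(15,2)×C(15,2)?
C(16,2)×C(14,2)

Working:
C(16,2)×C(14,2)=10,920, C(15,2)×C(15,2)=11,025.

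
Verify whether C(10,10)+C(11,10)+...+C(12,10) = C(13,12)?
False

Explanation: Hockey stick identity gives Σ = C(13,11) = 78; RHS C(13,12) = 13.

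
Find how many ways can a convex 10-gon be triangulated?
Using the Catalan number formula: C_n = C(2n, n) / (n+1)
C_8 = C(16, 8) / (8+1)
     = 12870 / 9
     = 1,430

Answer: 1,430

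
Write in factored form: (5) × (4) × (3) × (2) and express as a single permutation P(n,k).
P(5,4) = 5!/(1)!
Product of 4 consecutive descending integers starting at 5: P(5,4) = 5!/1! = 120.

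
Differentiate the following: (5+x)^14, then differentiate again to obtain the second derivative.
182(5+x)^12

Solution: First derivative: 14(5+x)^{13}. Second derivative: 14·13·(5+x)^{12} = 182(5+x)^{12}.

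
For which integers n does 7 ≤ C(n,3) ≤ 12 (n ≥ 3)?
C(4,3)=4; C(5,3)=10; C(6,3)=20. So valid n = 5.
Final answer: 5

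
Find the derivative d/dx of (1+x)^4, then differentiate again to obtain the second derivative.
12(1+x)^2

Explanation: First derivative: 4(1+x)^{3}. Second derivative: 4·3·(1+x)^{2} = 12(1+x)^{2}.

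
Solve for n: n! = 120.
5
n! is strictly increasing. 3! = 6, 4! = 24, 5! = 120 ✓. So n = 5.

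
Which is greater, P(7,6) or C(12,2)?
P(7,6)

Reasoning: P(7,6)=5,040, C(12,2)=66.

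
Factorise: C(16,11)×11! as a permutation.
C(16,11)×11! = [16!/(11!(5)!)]×11! = 16!/(5)! = P(16,11) = 174,356,582,400.
Final answer: P(16,11)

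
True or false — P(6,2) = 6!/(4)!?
True

Reasoning: Permutation formula P(n,k) = n!/(n-k)!: 6!/4! = 720/24 = 30 = P(6,2). The statement holds.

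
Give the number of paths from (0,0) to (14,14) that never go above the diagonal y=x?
Counted by the Catalan number C_14: C_14 = C(28,14)/(14+1) = 40,116,600/15 = 2,674,440.

Answer: 2,674,440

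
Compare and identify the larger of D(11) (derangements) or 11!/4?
D(11)

Working:
D(11) = (11-1)·[D(10) + D(9)] = 10·[1,334,961 + 133,496] = 14,684,570; 11!/4 = 39,916,800/4 = 9,979,200.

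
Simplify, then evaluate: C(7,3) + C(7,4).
70

Working:
By Pascal's identity: C(8,4) = 70.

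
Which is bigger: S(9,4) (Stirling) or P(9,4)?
S(9,4)

Working:
S(9,4) = 4·S(8,4) + S(8,3) = 4·1,701 + 966 = 7,770; P(9,4) = 3,024.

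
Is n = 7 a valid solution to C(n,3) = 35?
C(7,3) = 7·6·5/3! = 210/6 = 35, which equals 35.
Final answer: Yes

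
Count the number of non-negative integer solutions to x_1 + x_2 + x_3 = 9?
55

Reasoning: C(9+3-1, 3-1) = 55.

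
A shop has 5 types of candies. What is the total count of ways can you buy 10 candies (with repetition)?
1,001

Working:
Stars and bars: C(10+5-1, 10) = C(14, 10) = 1,001.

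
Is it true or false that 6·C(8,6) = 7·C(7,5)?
Absorption identity k·C(n,k) = n·C(n-1,k-1). LHS = 6·28 = 168; RHS = 7·21 = 147.
Final answer: False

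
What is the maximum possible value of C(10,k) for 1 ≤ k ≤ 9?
C(10,k) is maximised at the centre of the row: C(10,5) = 252.
Final answer: 252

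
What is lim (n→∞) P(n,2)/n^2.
P(n,2) = n(n-1) ≈ n^2 for large n. Limit = 1.
Final answer: 1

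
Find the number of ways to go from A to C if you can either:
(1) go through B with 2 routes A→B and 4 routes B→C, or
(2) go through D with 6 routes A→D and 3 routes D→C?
26

Solution: Route via B: 2×4=8. Route via D: 6×3=18. Total: 26.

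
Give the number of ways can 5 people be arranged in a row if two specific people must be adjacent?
48

Working:
Treat pair as unit: (5-1)! arrangements × 2 internal orders = 48.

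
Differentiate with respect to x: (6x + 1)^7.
42(6x + 1)^6

Chain rule: 7(6x+1)^{6} × 6 = 42(6x+1)^{6}.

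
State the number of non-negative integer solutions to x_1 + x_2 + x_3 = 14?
C(14+3-1, 3-1) = 120.
Final answer: 120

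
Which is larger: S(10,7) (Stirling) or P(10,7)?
P(10,7)

S(10,7) = 7·S(9,7) + S(9,6) = 7·462 + 2,646 = 5,880; P(10,7) = 604,800.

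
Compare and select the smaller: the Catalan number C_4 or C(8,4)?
C_4 = C(8,4)/(4+1) = 70/5 = 14; C(8,4) = 70.

Answer: C_4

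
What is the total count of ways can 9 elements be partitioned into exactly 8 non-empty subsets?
36
This equals S(9,8), the Stirling number of the 2nd kind.
Using the Stirling recurrence: S(n,k) = k·S(n-1,k) + S(n-1,k-1)
S(9,8) = 8·S(8,8) + S(8,7)
         = 8·1 + 28
         = 8 + 28
         = 36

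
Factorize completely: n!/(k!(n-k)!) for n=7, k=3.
This is the binomial coefficient C(7,3) = 35.
Final answer: C(7,3) = 35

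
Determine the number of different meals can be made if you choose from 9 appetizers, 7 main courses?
By the multiplication principle: 9 × 7 = 63.

Answer: 63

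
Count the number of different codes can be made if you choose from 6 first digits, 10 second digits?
60
By the multiplication principle: 6 × 10 = 60.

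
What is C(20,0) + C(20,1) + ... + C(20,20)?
1,048,576

Solution: Sum of binomial coefficients = 2^20 = 1,048,576.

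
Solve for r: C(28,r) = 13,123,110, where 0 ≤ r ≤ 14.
C(28,r) is increasing for 0 ≤ r ≤ 14. Stepping up (C(28,r+1) = C(28,r)·(28−r)/(r+1)): C(28,1) = 28, C(28,2) = 378, C(28,3) = 3,276, C(28,4) = 20,475, C(28,5) = 98,280, C(28,6) = 376,740, C(28,7) = 1,184,040, C(28,8) = 3,108,105, C(28,9) = 6,906,900, C(28,10) = 13,123,110 ✓. So r = 10.
Final answer: 10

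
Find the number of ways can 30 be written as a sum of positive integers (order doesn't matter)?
5,604
Pentagonal recurrence p(n) = p(n−1) + p(n−2) − p(n−5) − p(n−7) + …: p(30) = p(29) + p(28) − p(25) − p(23) + p(18) + p(15) − p(8) − p(4) = 4,565 + 3,718 − 1,958 − 1,255 + 385 + 176 − 22 − 5 = 5,604.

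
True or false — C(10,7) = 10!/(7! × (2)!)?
False

The correct denominator is 7!×3!, giving C(10,7) = 120; the stated RHS is 10!/(7!×2!) = 360 ≠ 120, so the statement does not hold.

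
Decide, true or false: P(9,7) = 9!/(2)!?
True

Permutation formula P(n,k) = n!/(n-k)!: 9!/2! = 362,880/2 = 181,440 = P(9,7). The statement holds.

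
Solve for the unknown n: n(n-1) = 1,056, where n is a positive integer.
n² − n − 1,056 = 0, so n = (1 ± √(1 + 4·1,056))/2 = (1 ± √4,225)/2 = (1 ± 65)/2, i.e. n = 33 or n = -32. Taking the positive root, n = 33 (check: 33×32 = 1,056).
Final answer: 33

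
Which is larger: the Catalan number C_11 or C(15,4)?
C_11
C_11 = C(22,11)/(11+1) = 705,432/12 = 58,786; C(15,4) = 1,365.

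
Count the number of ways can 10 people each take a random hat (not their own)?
Using D(n) = (n-1)[D(n-1) + D(n-2)]:
D(10) = (10-1) × [D(9) + D(8)]
      = 9 × [133496 + 14833]
      = 9 × 148329
      = 1,334,961

Answer: 1,334,961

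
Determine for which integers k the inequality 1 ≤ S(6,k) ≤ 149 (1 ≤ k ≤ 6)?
S(6,1)=1; S(6,2)=31; S(6,3)=90; S(6,4)=65; S(6,5)=15; S(6,6)=1. So valid k = 1, 2, 3, 4, 5, 6.

Answer: 1, 2, 3, 4, 5, 6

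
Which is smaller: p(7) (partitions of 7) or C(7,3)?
p(7)

Working:
Pentagonal recurrence p(n) = p(n−1) + p(n−2) − p(n−5) − p(n−7) + …: p(7) = p(6) + p(5) − p(2) − p(0) = 11 + 7 − 2 − 1 = 15; C(7,3) = 35.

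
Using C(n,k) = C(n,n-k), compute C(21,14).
116,280

C(21,14) = C(21,7) = 116,280.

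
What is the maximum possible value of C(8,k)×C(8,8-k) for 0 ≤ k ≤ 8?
4,900

Explanation: C(8,k)·C(8,8-k) = C(8,k)², maximised at the centre k = 4: C(8,4)² = 4,900.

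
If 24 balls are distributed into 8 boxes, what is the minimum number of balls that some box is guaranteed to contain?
Pigeonhole: ⌈24/8⌉ = 3.
Final answer: 3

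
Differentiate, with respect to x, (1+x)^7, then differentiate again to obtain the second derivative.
42(1+x)^5

First derivative: 7(1+x)^{6}. Second derivative: 7·6·(1+x)^{5} = 42(1+x)^{5}.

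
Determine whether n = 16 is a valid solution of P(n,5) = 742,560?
No

P(16,5) = 16·15·14·13·12 = 524,160, which does not equal 742,560.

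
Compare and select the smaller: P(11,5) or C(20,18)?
C(20,18)

Solution: P(11,5)=55,440, C(20,18)=190.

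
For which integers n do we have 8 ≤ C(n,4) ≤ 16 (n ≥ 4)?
6

Explanation: C(5,4)=5; C(6,4)=15; C(7,4)=35. So valid n = 6.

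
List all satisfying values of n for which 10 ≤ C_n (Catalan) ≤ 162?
C_3=5; C_4=14; C_5=42; C_6=132; C_7=429. So valid n = 4, 5, 6.

Answer: 4, 5, 6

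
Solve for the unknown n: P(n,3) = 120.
6

Reasoning: P(n,3) = n(n−1)(n−2) is increasing in n; n(n−1)(n−2) ≈ (n−1)^3 = 120 gives n ≈ 5.9. Check: P(4,3) = 24, P(5,3) = 60, P(6,3) = 120 ✓. So n = 6.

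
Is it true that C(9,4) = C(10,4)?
False

LHS = C(9,4) = 126; RHS = C(10,4) = 210. 126 ≠ 210, so the statement does not hold.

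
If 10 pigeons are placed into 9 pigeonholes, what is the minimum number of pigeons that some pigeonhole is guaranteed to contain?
Pigeonhole: ⌈10/9⌉ = 2.

Answer: 2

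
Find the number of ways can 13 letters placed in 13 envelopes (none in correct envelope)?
2,290,792,932

Working:
Using D(n) = (n-1)[D(n-1) + D(n-2)]:
D(13) = (13-1) × [D(12) + D(11)]
      = 12 × [176214841 + 14684570]
      = 12 × 190899411
      = 2,290,792,932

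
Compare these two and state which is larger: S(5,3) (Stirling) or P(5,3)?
P(5,3)

S(5,3) = 3·S(4,3) + S(4,2) = 3·6 + 7 = 25; P(5,3) = 60.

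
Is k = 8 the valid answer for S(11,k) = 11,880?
Yes

Explanation: S(11,8) = 8·S(10,8) + S(10,7) = 8·750 + 5,880 = 11,880, which equals 11,880.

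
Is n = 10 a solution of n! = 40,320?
10! = 10·9! = 10·362,880 = 3,628,800, which does not equal 40,320.
Final answer: No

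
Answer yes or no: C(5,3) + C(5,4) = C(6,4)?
Yes

Working:
Pascal's identity: LHS = 10 + 5 = 15; RHS = C(6,4) = 15. Both sides agree, so the statement holds.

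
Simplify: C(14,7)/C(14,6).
8/7
C(n,k+1)/C(n,k) = (n−k)/(k+1). Here (14−6)/(6+1) = 8/7 = 8/7.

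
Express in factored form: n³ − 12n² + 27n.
n(n − 3)(n − 9)

Solution: n³ − 12n² + 27n = n(n² − 12n + 27) = n(n − 3)(n − 9).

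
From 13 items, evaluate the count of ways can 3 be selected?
286
C(13,3) = 13! / (3! × (13-3)!)
         = 13! / (3! × 10!)
         = 286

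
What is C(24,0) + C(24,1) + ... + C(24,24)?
Sum of binomial coefficients = 2^24 = 16,777,216.

Answer: 16,777,216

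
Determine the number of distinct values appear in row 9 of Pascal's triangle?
5

Row 9 has entries C(9,0)..C(9,9); by symmetry C(9,k)=C(9,9-k), giving 5 distinct values.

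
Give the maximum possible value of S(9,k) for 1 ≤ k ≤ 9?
Row S(9,k) for k = 1..9 (via S(n,k) = k·S(n−1,k) + S(n−1,k−1)): 1, 255, 3,025, 7,770, 6,951, 2,646, 462, 36, 1. The row is unimodal; maximum at k = 4: 7,770.

Answer: 7,770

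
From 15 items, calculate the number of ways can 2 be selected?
105

C(15,2) = 15! / (2! × (15-2)!)
         = 15! / (2! × 13!)
         = 105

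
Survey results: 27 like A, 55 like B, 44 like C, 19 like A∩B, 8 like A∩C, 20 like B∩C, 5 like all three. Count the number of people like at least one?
84
|A∪B∪C| = 27+55+44-19-8-20+5 = 84.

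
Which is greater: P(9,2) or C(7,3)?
P(9,2)=72, C(7,3)=35.

Answer: P(9,2)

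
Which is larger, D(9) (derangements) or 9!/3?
D(9)

Reasoning: D(9) = (9-1)·[D(8) + D(7)] = 8·[14,833 + 1,854] = 133,496; 9!/3 = 362,880/3 = 120,960.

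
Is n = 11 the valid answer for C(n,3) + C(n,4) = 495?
Yes

Reasoning: C(11,3) + C(11,4) = 165 + 330 = 495, which equals 495.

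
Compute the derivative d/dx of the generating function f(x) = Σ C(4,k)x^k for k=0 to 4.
Σ k·C(4,k)x^(k-1) for k=1 to 4

Working:
Term-by-term differentiation gives Σ k·C(4,k)x^{k-1} for k=1 to 4.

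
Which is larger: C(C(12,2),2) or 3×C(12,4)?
C(C(12,2),2)

C(C(12,2),2)=2,145, 3×C(12,4)=1,485.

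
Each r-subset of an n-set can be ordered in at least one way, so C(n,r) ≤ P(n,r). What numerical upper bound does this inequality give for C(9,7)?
181,440

Reasoning: P(9,7) = 9·8·7·6·5·4·3 = 181,440, so C(9,7) ≤ 181,440. (The bound is loose by a factor of 7! = 5,040: C(9,7) = 181,440/5,040 = 36.)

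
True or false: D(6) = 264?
False

Derangements of 6 elements: D(6) = (6-1)·[D(5) + D(4)] = 5·[44 + 9] = 265.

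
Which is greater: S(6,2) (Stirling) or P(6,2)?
S(6,2)
S(6,2) = 2·S(5,2) + S(5,1) = 2·15 + 1 = 31; P(6,2) = 30.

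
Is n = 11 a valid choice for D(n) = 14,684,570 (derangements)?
Yes

Working:
D(11) = (11-1)·[D(10) + D(9)] = 10·[1,334,961 + 133,496] = 14,684,570, which equals 14,684,570.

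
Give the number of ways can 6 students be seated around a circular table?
Circular arrangements: (6-1)! = 120.
Final answer: 120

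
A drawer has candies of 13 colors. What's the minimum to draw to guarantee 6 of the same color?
Worst case: 5 of each = 65. One more: 66.

Answer: 66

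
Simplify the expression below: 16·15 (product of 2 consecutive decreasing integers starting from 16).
240
This is P(16,2) = 16!/(14)! = 240.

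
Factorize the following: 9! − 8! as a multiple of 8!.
8 × 8! = 322,560

Explanation: 9! − 8! = 9·8! − 8! = (9 − 1)·8! = 8 × 8! = 322,560.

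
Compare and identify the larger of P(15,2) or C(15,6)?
C(15,6)

Explanation: P(15,2)=210, C(15,6)=5,005.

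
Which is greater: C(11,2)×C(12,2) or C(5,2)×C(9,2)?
C(11,2)×C(12,2)

Reasoning: C(11,2)×C(12,2)=3,630, C(5,2)×C(9,2)=360.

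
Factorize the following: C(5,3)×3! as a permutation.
P(5,3)
C(5,3)×3! = [5!/(3!(2)!)]×3! = 5!/(2)! = P(5,3) = 60.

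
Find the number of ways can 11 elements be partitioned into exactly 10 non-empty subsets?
55

Solution: This equals S(11,10), the Stirling number of the 2nd kind.
Using the Stirling recurrence: S(n,k) = k·S(n-1,k) + S(n-1,k-1)
S(11,10) = 10·S(10,10) + S(10,9)
         = 10·1 + 45
         = 10 + 45
         = 55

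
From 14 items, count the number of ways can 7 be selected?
3,432

C(14,7) = 14! / (7! × (14-7)!)
         = 14! / (7! × 7!)
         = 3,432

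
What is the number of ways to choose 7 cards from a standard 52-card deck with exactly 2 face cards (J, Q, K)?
43,428,528

Solution: 12 face cards and 40 non-face cards: C(12,2) × C(40,5) = 66 × 658,008 = 43,428,528.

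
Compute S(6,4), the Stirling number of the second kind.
65

Explanation: Using the Stirling recurrence: S(n,k) = k·S(n-1,k) + S(n-1,k-1)
S(6,4) = 4·S(5,4) + S(5,3)
         = 4·10 + 25
         = 40 + 25
         = 65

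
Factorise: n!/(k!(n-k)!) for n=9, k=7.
C(9,7) = 36

Working:
This is the binomial coefficient C(9,7) = 36.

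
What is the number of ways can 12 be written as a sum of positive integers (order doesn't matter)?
77

Explanation: Pentagonal recurrence p(n) = p(n−1) + p(n−2) − p(n−5) − p(n−7) + …: p(12) = p(11) + p(10) − p(7) − p(5) + p(0) = 56 + 42 − 15 − 7 + 1 = 77.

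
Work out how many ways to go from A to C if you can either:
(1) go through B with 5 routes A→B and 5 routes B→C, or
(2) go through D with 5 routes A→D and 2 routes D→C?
35

Working:
Route via B: 5×5=25. Route via D: 5×2=10. Total: 35.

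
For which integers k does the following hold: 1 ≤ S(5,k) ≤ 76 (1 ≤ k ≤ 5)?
1, 2, 3, 4, 5

Solution: S(5,1)=1; S(5,2)=15; S(5,3)=25; S(5,4)=10; S(5,5)=1. So valid k = 1, 2, 3, 4, 5.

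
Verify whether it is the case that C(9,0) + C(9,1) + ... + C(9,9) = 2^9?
True

Reasoning: Binomial theorem with x = y = 1: Σ C(9,i) = (1+1)^9 = 2^9 = 512. The statement holds.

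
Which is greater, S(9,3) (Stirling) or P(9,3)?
S(9,3)

Explanation: S(9,3) = 3·S(8,3) + S(8,2) = 3·966 + 127 = 3,025; P(9,3) = 504.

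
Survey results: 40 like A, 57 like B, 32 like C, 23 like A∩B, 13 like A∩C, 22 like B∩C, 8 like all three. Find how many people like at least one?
79

Working:
|A∪B∪C| = 40+57+32-23-13-22+8 = 79.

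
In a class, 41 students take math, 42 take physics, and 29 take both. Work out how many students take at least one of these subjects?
54

|A∪B| = |A|+|B|-|A∩B| = 41+42-29 = 54.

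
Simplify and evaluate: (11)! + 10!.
43,545,600
(11)! + 10! = (11)·10! + 10! = (11+1)·10! = 12·10! = 43,545,600.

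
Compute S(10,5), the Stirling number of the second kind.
42,525

Using the Stirling recurrence: S(n,k) = k·S(n-1,k) + S(n-1,k-1)
S(10,5) = 5·S(9,5) + S(9,4)
         = 5·6951 + 7770
         = 34755 + 7770
         = 42,525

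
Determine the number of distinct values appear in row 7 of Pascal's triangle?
4

Row 7 has entries C(7,0)..C(7,7); by symmetry C(7,k)=C(7,7-k), giving 4 distinct values.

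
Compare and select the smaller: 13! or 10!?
13!=6,227,020,800, 10!=3,628,800. 13! > 10!.
Final answer: 10!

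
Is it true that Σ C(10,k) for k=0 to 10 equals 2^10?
True

Solution: Binomial theorem: Σ C(10,k) = (1+1)^10 = 2^10 = 1,024; RHS 2^10 = 1,024.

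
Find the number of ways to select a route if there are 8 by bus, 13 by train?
By the addition principle: 8 + 13 = 21.

Answer: 21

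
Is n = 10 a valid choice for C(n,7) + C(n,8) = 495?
No

Explanation: C(10,7) + C(10,8) = 120 + 45 = 165, which does not equal 495.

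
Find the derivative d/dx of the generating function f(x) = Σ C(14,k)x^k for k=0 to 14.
Σ k·C(14,k)x^(k-1) for k=1 to 14

Explanation: Term-by-term differentiation gives Σ k·C(14,k)x^{k-1} for k=1 to 14.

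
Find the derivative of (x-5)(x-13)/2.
(2x - 18)/2

Working:
d/dx[(x-5)(x-13)] = (x-13) + (x-5) = 2x - 18. Dividing by 2 gives (2x - 18)/2.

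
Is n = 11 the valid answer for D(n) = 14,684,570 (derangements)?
D(11) = (11-1)·[D(10) + D(9)] = 10·[1,334,961 + 133,496] = 14,684,570, which equals 14,684,570.
Final answer: Yes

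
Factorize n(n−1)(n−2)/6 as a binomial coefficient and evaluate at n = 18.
C(n,3); C(18,3) = 816

n(n−1)(n−2)/6 = n!/(3!(n−3)!) = C(n,3). At n = 18: C(18,3) = 816.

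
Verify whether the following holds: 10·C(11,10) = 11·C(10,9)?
True

Explanation: Absorption identity k·C(n,k) = n·C(n-1,k-1). LHS = 10·11 = 110; RHS = 11·10 = 110.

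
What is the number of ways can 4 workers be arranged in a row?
24

Solution: Arrangements of 4 distinct objects: 4! = 24.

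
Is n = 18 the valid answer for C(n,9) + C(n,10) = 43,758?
C(18,9) + C(18,10) = 48,620 + 43,758 = 92,378, which does not equal 43,758.
Final answer: No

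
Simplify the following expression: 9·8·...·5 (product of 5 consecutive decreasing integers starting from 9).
15,120

Solution: This is P(9,5) = 9!/(4)! = 15,120.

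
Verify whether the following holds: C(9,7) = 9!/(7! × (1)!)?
The correct denominator is 7!×2!, giving C(9,7) = 36; the stated RHS is 9!/(7!×1!) = 72 ≠ 36, so the statement does not hold.
Final answer: False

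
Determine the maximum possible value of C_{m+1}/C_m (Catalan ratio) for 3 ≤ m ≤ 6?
13/4

Explanation: C_{m+1}/C_m = 2(2m+1)/(m+2), which increases with m. Maximum at m = 6: 2·13/8 = 13/4.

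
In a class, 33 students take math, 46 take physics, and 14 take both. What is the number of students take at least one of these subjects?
65

Reasoning: |A∪B| = |A|+|B|-|A∩B| = 33+46-14 = 65.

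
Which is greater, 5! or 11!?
11!

Working:
5!=120, 11!=39,916,800. 11! > 5!.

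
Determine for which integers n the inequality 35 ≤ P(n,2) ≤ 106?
P(6,2)=30; P(7,2)=42; P(8,2)=56; P(9,2)=72; P(10,2)=90; P(11,2)=110. So valid n = 7, 8, 9, 10.

Answer: 7, 8, 9, 10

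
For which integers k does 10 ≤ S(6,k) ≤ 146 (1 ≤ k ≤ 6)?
2, 3, 4, 5

S(6,1)=1; S(6,2)=31; S(6,3)=90; S(6,4)=65; S(6,5)=15; S(6,6)=1. So valid k = 2, 3, 4, 5.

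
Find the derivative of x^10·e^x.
(10x^9 + x^10)e^x
Product rule: d/dx[x^10]·e^x + x^10·d/dx[e^x] = 10x^{9}e^x + x^10e^x.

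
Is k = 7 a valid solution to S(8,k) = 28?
Yes

Explanation: S(8,7) = 7·S(7,7) + S(7,6) = 7·1 + 21 = 28, which equals 28.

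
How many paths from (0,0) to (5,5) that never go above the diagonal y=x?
42

Counted by the Catalan number C_5: C_5 = C(10,5)/(5+1) = 252/6 = 42.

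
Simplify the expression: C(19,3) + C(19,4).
4,845
By Pascal's identity: C(20,4) = 4,845.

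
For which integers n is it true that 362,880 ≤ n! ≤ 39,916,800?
9, 10, 11

Reasoning: n! is strictly increasing; 9! = 362,880 and 11! = 39,916,800, so valid n = 9, 10, 11.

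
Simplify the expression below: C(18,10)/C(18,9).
9/10

Working:
C(n,k+1)/C(n,k) = (n−k)/(k+1). Here (18−9)/(9+1) = 9/10 = 9/10.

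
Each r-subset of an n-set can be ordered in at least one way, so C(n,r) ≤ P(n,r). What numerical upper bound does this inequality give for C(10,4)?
5,040

P(10,4) = 10·9·8·7 = 5,040, so C(10,4) ≤ 5,040. (The bound is loose by a factor of 4! = 24: C(10,4) = 5,040/24 = 210.)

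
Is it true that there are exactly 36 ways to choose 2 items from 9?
True

Working:
C(9,2) = 36.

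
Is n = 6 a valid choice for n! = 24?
No

Explanation: 6! = 6·5! = 6·120 = 720, which does not equal 24.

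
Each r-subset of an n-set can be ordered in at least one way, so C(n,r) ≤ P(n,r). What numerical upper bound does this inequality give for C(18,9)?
17,643,225,600

Solution: P(18,9) = 18·17·16·15·14·13·12·11·10 = 17,643,225,600, so C(18,9) ≤ 17,643,225,600. (The bound is loose by a factor of 9! = 362,880: C(18,9) = 17,643,225,600/362,880 = 48,620.)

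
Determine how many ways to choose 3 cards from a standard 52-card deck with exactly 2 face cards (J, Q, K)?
12 face cards and 40 non-face cards: C(12,2) × C(40,1) = 66 × 40 = 2,640.
Final answer: 2,640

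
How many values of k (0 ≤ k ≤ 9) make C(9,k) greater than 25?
6

Reasoning: Row 9 is unimodal and symmetric about k=9/2. C(9,1)=9 ≤ 25; C(9,2)=36 > 25; by symmetry C(9,k) > 25 for k = 2..7. That's 7 - 2 + 1 = 6 values.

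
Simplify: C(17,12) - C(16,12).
C(17,12) - C(16,12) = C(16,11) = 4,368.
Final answer: 4,368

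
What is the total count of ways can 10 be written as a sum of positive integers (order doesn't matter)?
42

Solution: Pentagonal recurrence p(n) = p(n−1) + p(n−2) − p(n−5) − p(n−7) + …: p(10) = p(9) + p(8) − p(5) − p(3) = 30 + 22 − 7 − 3 = 42.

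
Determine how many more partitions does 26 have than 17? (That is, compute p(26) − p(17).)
2,139

Pentagonal recurrence p(n) = p(n−1) + p(n−2) − p(n−5) − p(n−7) + …: p(26) = p(25) + p(24) − p(21) − p(19) + p(14) + p(11) − p(4) − p(0) = 1,958 + 1,575 − 792 − 490 + 135 + 56 − 5 − 1 = 2,436.
p(17) = p(16) + p(15) − p(12) − p(10) + p(5) + p(2) = 231 + 176 − 77 − 42 + 7 + 2 = 297.
Difference = 2,436 − 297 = 2,139.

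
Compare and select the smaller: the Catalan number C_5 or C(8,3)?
C_5

Working:
C_5 = C(10,5)/(5+1) = 252/6 = 42; C(8,3) = 56.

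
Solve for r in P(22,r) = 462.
P(22,r) = 22·21·…·(22−r+1), a product of r factors. Multiplying down from 22: 22 = 22; 22·21 = 462 ✓ (2 factors). So r = 2.

Answer: 2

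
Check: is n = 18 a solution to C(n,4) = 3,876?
No

Explanation: C(18,4) = 18·17·16·15/4! = 73,440/24 = 3,060, which does not equal 3,876.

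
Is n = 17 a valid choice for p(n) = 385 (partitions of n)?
No

Working:
Pentagonal recurrence p(n) = p(n−1) + p(n−2) − p(n−5) − p(n−7) + …: p(17) = p(16) + p(15) − p(12) − p(10) + p(5) + p(2) = 231 + 176 − 77 − 42 + 7 + 2 = 297, which does not equal 385.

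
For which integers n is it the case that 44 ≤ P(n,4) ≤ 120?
P(4,4)=24; P(5,4)=120; P(6,4)=360. So valid n = 5.

Answer: 5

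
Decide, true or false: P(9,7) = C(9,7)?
False

Explanation: P(9,7) = 181,440 but C(9,7) = 36; they differ by a factor of 7! = 5040, so the statement does not hold.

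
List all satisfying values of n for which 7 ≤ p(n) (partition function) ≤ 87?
5, 6, 7, 8, 9, 10, 11, 12

Solution: Tabulating p(n) via p(n) = p(n−1) + p(n−2) − p(n−5) − p(n−7) + …: p(4)=5; p(5)=7; p(6)=11; p(7)=15; p(8)=22; p(9)=30; p(10)=42; p(11)=56; p(12)=77; p(13)=101. So valid n = 5, 6, 7, 8, 9, 10, 11, 12.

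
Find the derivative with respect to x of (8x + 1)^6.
48(8x + 1)^5

Explanation: Chain rule: 6(8x+1)^{5} × 8 = 48(8x+1)^{5}.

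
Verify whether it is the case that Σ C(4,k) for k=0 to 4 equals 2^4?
True

Solution: Binomial theorem: Σ C(4,k) = (1+1)^4 = 2^4 = 16; RHS 2^4 = 16.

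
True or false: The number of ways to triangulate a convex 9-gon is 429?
True

Reasoning: Triangulations of a convex 9-gon are counted by the Catalan number C_7: C_7 = C(14,7)/(7+1) = 3,432/8 = 429.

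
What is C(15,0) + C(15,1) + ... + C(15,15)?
32,768

Explanation: Sum of binomial coefficients = 2^15 = 32,768.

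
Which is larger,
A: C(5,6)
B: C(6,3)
B
A=C(5,6)=0, B=C(6,3)=20.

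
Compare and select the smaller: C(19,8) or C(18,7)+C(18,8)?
Equal

Working:
By Pascal's identity: C(19,8) = C(18,7)+C(18,8) = 75,582. Equal.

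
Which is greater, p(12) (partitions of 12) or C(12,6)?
C(12,6)

Working:
Pentagonal recurrence p(n) = p(n−1) + p(n−2) − p(n−5) − p(n−7) + …: p(12) = p(11) + p(10) − p(7) − p(5) + p(0) = 56 + 42 − 15 − 7 + 1 = 77; C(12,6) = 924.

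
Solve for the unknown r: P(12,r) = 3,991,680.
7

Solution: P(12,r) = 12·11·…·(12−r+1), a product of r factors. Multiplying down from 12: 12 = 12; 12·11 = 132; 12·11·10 = 1,320; 12·11·10·9 = 11,880; 12·11·10·9·8 = 95,040; 12·11·10·9·8·7 = 665,280; 12·11·10·9·8·7·6 = 3,991,680 ✓ (7 factors). So r = 7.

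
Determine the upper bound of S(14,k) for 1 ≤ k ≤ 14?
63,436,373

Row S(14,k) for k = 1..14 (via S(n,k) = k·S(n−1,k) + S(n−1,k−1)): 1, 8,191, 788,970, 10,391,745, 40,075,035, 63,436,373, 49,329,280, 20,912,320, 5,135,130, 752,752, 66,066, 3,367, 91, 1. The row is unimodal; maximum at k = 6: 63,436,373.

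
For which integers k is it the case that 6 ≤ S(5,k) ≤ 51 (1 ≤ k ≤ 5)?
2, 3, 4

Reasoning: S(5,1)=1; S(5,2)=15; S(5,3)=25; S(5,4)=10; S(5,5)=1. So valid k = 2, 3, 4.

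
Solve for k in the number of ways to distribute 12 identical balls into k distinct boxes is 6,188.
6

Stars and bars: the count is C(12+k−1, k−1), increasing in k. k=4: C(15,3) = 455, k=5: C(16,4) = 1,820, k=6: C(17,5) = 6,188 ✓. So k = 6.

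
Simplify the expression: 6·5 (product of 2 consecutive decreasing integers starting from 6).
30

Working:
This is P(6,2) = 6!/(4)! = 30.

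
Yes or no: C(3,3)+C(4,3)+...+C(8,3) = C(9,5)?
Yes

Working:
Hockey stick identity gives Σ = C(9,4) = 126; RHS C(9,5) = 126.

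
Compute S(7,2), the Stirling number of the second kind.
63

Explanation: Using the Stirling recurrence: S(n,k) = k·S(n-1,k) + S(n-1,k-1)
S(7,2) = 2·S(6,2) + S(6,1)
         = 2·31 + 1
         = 62 + 1
         = 63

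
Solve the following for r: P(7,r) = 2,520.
5

Explanation: P(7,r) = 7·6·…·(7−r+1), a product of r factors. Multiplying down from 7: 7 = 7; 7·6 = 42; 7·6·5 = 210; 7·6·5·4 = 840; 7·6·5·4·3 = 2,520 ✓ (5 factors). So r = 5.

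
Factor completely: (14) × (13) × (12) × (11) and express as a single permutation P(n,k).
P(14,4) = 14!/(10)!

Working:
Product of 4 consecutive descending integers starting at 14: P(14,4) = 14!/10! = 24,024.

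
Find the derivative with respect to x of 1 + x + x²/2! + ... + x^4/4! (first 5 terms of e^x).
1 + x + x²/2! + ... + x^3/3!

Working:
Differentiating term by term gives the first 4 terms of e^x.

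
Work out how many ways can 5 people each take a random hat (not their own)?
44

Solution: Using D(n) = (n-1)[D(n-1) + D(n-2)]:
D(5) = (5-1) × [D(4) + D(3)]
      = 4 × [9 + 2]
      = 4 × 11
      = 44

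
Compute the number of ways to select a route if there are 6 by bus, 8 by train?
14
By the addition principle: 6 + 8 = 14.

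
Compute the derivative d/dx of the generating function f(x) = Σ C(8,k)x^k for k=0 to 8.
Term-by-term differentiation gives Σ k·C(8,k)x^{k-1} for k=1 to 8.
Final answer: Σ k·C(8,k)x^(k-1) for k=1 to 8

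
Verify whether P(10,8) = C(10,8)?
False

P(10,8) = 1,814,400 but C(10,8) = 45; they differ by a factor of 8! = 40320, so the statement does not hold.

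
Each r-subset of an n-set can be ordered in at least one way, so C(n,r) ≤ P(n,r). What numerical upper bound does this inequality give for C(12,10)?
P(12,10) = 12·11·10·9·8·7·6·5·4·3 = 239,500,800, so C(12,10) ≤ 239,500,800. (The bound is loose by a factor of 10! = 3,628,800: C(12,10) = 239,500,800/3,628,800 = 66.)
Final answer: 239,500,800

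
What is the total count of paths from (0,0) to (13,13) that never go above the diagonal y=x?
Counted by the Catalan number C_13: C_13 = C(26,13)/(13+1) = 10,400,600/14 = 742,900.
Final answer: 742,900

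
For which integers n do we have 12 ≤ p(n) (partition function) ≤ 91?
Tabulating p(n) via p(n) = p(n−1) + p(n−2) − p(n−5) − p(n−7) + …: p(6)=11; p(7)=15; p(8)=22; p(9)=30; p(10)=42; p(11)=56; p(12)=77; p(13)=101. So valid n = 7, 8, 9, 10, 11, 12.

Answer: 7, 8, 9, 10, 11, 12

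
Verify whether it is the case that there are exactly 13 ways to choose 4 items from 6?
C(6,4) = 15 ≠ 13.

Answer: False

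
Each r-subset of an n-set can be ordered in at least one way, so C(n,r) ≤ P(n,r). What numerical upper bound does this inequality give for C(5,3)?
P(5,3) = 5·4·3 = 60, so C(5,3) ≤ 60. (The bound is loose by a factor of 3! = 6: C(5,3) = 60/6 = 10.)
Final answer: 60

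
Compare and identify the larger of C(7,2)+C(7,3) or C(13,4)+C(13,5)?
C(13,4)+C(13,5)

Working:
First=56, Second=2,002.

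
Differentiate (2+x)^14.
14(2+x)^13

Reasoning: Using the power rule: d/dx (2+x)^14 = 14(2+x)^{13}.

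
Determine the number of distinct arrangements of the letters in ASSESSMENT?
75,600

Reasoning: Word has 10 letters (A=1, S=4, E=2, M=1, N=1, T=1). Arrangements: 10!/Π(k!) = 75,600.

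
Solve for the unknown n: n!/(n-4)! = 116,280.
20

Explanation: n!/(n-4)! = n×(n-1)×(n-2)×(n-3), a product of 4 consecutive integers ≈ (n−1.5)^4. 116,280^(1/4) + 1.5 ≈ 20.0; check n = 20: 20×19×18×17 = 116,280 ✓. So n = 20.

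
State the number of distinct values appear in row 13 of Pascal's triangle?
Row 13 has entries C(13,0)..C(13,13); by symmetry C(13,k)=C(13,13-k), giving 7 distinct values.
Final answer: 7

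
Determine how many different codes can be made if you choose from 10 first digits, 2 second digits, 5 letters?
100

Working:
By the multiplication principle: 10 × 2 × 5 = 100.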